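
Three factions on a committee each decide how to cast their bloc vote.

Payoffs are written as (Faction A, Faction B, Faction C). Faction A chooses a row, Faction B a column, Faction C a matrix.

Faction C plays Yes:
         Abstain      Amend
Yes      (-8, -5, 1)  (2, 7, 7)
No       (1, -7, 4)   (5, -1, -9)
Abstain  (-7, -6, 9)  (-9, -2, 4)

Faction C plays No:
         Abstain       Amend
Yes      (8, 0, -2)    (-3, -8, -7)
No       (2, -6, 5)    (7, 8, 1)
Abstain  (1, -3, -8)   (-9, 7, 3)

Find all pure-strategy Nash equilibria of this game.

Faction A against (Abstain, Yes): payoffs -8, 1, -7 → best response No.
Faction A against (Abstain, No): payoffs 8, 2, 1 → best response Yes.
Faction A against (Amend, Yes): payoffs 2, 5, -9 → best response No.
Faction A against (Amend, No): payoffs -3, 7, -9 → best response No.
Faction B against (Yes, Yes): payoffs -5, 7 → best response Amend.
Faction B against (Yes, No): payoffs 0, -8 → best response Abstain.
Faction B against (No, Yes): payoffs -7, -1 → best response Amend.
Faction B against (No, No): payoffs -6, 8 → best response Amend.
Faction B against (Abstain, Yes): payoffs -6, -2 → best response Amend.
Faction B against (Abstain, No): payoffs -3, 7 → best response Amend.
Faction C against (Yes, Abstain): payoffs 1, -2 → best response Yes.
Faction C against (Yes, Amend): payoffs 7, -7 → best response Yes.
Faction C against (No, Abstain): payoffs 4, 5 → best response No.
Faction C against (No, Amend): payoffs -9, 1 → best response No.
Faction C against (Abstain, Abstain): payoffs 9, -8 → best response Yes.
Faction C against (Abstain, Amend): payoffs 4, 3 → best response Yes.
Mutual best responses: (No, Amend, No).

Pure NE: (No, Amend, No)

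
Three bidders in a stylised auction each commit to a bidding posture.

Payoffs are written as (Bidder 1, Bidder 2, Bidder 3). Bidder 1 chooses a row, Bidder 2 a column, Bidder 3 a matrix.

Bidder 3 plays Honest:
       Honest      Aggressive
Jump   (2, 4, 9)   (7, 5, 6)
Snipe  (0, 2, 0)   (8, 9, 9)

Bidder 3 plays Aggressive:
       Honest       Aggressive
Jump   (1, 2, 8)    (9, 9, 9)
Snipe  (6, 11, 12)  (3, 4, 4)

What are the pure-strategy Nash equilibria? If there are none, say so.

Bidder 1 against (Honest, Honest): payoffs 2, 0 → best response Jump.
Bidder 1 against (Honest, Aggressive): payoffs 1, 6 → best response Snipe.
Bidder 1 against (Aggressive, Honest): payoffs 7, 8 → best response Snipe.
Bidder 1 against (Aggressive, Aggressive): payoffs 9, 3 → best response Jump.
Bidder 2 against (Jump, Honest): payoffs 4, 5 → best response Aggressive.
Bidder 2 against (Jump, Aggressive): payoffs 2, 9 → best response Aggressive.
Bidder 2 against (Snipe, Honest): payoffs 2, 9 → best response Aggressive.
Bidder 2 against (Snipe, Aggressive): payoffs 11, 4 → best response Honest.
Bidder 3 against (Jump, Honest): payoffs 9, 8 → best response Honest.
Bidder 3 against (Jump, Aggressive): payoffs 6, 9 → best response Aggressive.
Bidder 3 against (Snipe, Honest): payoffs 0, 12 → best response Aggressive.
Bidder 3 against (Snipe, Aggressive): payoffs 9, 4 → best response Honest.
Mutual best responses: (Jump, Aggressive, Aggressive); (Snipe, Honest, Aggressive); (Snipe, Aggressive, Honest).

(Jump, Aggressive, Aggressive); (Snipe, Honest, Aggressive); (Snipe, Aggressive, Honest)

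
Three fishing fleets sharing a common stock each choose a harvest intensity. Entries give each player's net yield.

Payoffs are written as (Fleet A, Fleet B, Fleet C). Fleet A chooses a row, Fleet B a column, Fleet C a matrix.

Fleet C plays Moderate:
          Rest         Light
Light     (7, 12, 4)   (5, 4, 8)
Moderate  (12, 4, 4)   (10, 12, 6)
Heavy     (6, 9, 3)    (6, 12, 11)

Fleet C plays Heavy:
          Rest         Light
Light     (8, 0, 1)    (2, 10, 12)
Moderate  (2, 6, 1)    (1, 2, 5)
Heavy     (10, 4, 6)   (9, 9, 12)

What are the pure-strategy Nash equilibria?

The pure Nash equilibria are (Moderate, Light, Moderate) and (Heavy, Light, Heavy).

Fleet A against (Rest, Moderate): payoffs 7, 12, 6 → best response Moderate.
Fleet A against (Rest, Heavy): payoffs 8, 2, 10 → best response Heavy.
Fleet A against (Light, Moderate): payoffs 5, 10, 6 → best response Moderate.
Fleet A against (Light, Heavy): payoffs 2, 1, 9 → best response Heavy.
Fleet B against (Light, Moderate): payoffs 12, 4 → best response Rest.
Fleet B against (Light, Heavy): payoffs 0, 10 → best response Light.
Fleet B against (Moderate, Moderate): payoffs 4, 12 → best response Light.
Fleet B against (Moderate, Heavy): payoffs 6, 2 → best response Rest.
Fleet B against (Heavy, Moderate): payoffs 9, 12 → best response Light.
Fleet B against (Heavy, Heavy): payoffs 4, 9 → best response Light.
Fleet C against (Light, Rest): payoffs 4, 1 → best response Moderate.
Fleet C against (Light, Light): payoffs 8, 12 → best response Heavy.
Fleet C against (Moderate, Rest): payoffs 4, 1 → best response Moderate.
Fleet C against (Moderate, Light): payoffs 6, 5 → best response Moderate.
Fleet C against (Heavy, Rest): payoffs 3, 6 → best response Heavy.
Fleet C against (Heavy, Light): payoffs 11, 12 → best response Heavy.
Mutual best responses: (Moderate, Light, Moderate); (Heavy, Light, Heavy).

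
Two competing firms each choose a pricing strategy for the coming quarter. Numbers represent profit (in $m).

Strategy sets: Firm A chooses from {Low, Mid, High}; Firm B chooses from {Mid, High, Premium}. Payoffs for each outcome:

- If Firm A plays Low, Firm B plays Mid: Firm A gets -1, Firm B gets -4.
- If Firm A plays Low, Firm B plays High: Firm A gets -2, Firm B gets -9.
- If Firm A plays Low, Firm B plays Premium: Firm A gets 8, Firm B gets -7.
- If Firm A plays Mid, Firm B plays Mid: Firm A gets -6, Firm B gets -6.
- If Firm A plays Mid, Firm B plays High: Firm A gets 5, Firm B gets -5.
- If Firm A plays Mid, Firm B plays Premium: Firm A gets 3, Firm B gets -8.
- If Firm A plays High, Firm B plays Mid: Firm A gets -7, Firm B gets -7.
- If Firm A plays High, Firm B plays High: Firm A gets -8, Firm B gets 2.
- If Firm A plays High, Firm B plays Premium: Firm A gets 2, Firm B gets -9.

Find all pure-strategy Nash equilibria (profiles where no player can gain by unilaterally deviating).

Firm A against Mid: payoffs -1, -6, -7 → best response Low.
Firm A against High: payoffs -2, 5, -8 → best response Mid.
Firm A against Premium: payoffs 8, 3, 2 → best response Low.
Firm B against Low: payoffs -4, -9, -7 → best response Mid.
Firm B against Mid: payoffs -6, -5, -8 → best response High.
Firm B against High: payoffs -7, 2, -9 → best response High.
Mutual best responses: (Low, Mid); (Mid, High).

The pure Nash equilibria are (Low, Mid), (Mid, High).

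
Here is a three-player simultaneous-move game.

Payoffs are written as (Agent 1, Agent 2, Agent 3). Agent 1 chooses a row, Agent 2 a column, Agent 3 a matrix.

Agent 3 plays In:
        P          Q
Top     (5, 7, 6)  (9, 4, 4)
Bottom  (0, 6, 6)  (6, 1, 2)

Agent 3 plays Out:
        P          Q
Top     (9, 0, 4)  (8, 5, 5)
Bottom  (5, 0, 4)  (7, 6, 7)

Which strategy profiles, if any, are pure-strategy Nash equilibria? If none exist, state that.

(Top, P, In), (Top, Q, Out)

Agent 1 against (P, In): payoffs 5, 0 → best response Top.
Agent 1 against (P, Out): payoffs 9, 5 → best response Top.
Agent 1 against (Q, In): payoffs 9, 6 → best response Top.
Agent 1 against (Q, Out): payoffs 8, 7 → best response Top.
Agent 2 against (Top, In): payoffs 7, 4 → best response P.
Agent 2 against (Top, Out): payoffs 0, 5 → best response Q.
Agent 2 against (Bottom, In): payoffs 6, 1 → best response P.
Agent 2 against (Bottom, Out): payoffs 0, 6 → best response Q.
Agent 3 against (Top, P): payoffs 6, 4 → best response In.
Agent 3 against (Top, Q): payoffs 4, 5 → best response Out.
Agent 3 against (Bottom, P): payoffs 6, 4 → best response In.
Agent 3 against (Bottom, Q): payoffs 2, 7 → best response Out.
Mutual best responses: (Top, P, In); (Top, Q, Out).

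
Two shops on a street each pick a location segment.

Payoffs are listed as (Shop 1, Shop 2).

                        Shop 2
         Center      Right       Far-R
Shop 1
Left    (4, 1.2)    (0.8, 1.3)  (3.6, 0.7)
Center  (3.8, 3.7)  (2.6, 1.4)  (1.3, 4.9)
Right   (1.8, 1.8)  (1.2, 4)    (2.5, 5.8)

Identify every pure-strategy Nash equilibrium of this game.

There is no pure-strategy Nash equilibrium.

Shop 1 against Center: payoffs 4, 3.8, 1.8 → best response Left.
Shop 1 against Right: payoffs 0.8, 2.6, 1.2 → best response Center.
Shop 1 against Far-R: payoffs 3.6, 1.3, 2.5 → best response Left.
Shop 2 against Left: payoffs 1.2, 1.3, 0.7 → best response Right.
Shop 2 against Center: payoffs 3.7, 1.4, 4.9 → best response Far-R.
Shop 2 against Right: payoffs 1.8, 4, 5.8 → best response Far-R.
No profile is a mutual best response for all players.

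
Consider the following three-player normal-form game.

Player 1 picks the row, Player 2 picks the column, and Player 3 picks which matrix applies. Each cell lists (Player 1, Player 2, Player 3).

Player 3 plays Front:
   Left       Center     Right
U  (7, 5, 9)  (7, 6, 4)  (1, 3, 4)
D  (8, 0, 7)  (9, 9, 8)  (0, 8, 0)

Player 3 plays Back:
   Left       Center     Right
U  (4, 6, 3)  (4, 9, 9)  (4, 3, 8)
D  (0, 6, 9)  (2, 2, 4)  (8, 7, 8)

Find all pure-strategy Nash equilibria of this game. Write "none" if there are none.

Player 1 against (Left, Front): payoffs 7, 8 → best response D.
Player 1 against (Left, Back): payoffs 4, 0 → best response U.
Player 1 against (Center, Front): payoffs 7, 9 → best response D.
Player 1 against (Center, Back): payoffs 4, 2 → best response U.
Player 1 against (Right, Front): payoffs 1, 0 → best response U.
Player 1 against (Right, Back): payoffs 4, 8 → best response D.
Player 2 against (U, Front): payoffs 5, 6, 3 → best response Center.
Player 2 against (U, Back): payoffs 6, 9, 3 → best response Center.
Player 2 against (D, Front): payoffs 0, 9, 8 → best response Center.
Player 2 against (D, Back): payoffs 6, 2, 7 → best response Right.
Player 3 against (U, Left): payoffs 9, 3 → best response Front.
Player 3 against (U, Center): payoffs 4, 9 → best response Back.
Player 3 against (U, Right): payoffs 4, 8 → best response Back.
Player 3 against (D, Left): payoffs 7, 9 → best response Back.
Player 3 against (D, Center): payoffs 8, 4 → best response Front.
Player 3 against (D, Right): payoffs 0, 8 → best response Back.
Mutual best responses: (U, Center, Back); (D, Center, Front); (D, Right, Back).

Pure-strategy Nash equilibria: (U, Center, Back) and (D, Center, Front) and (D, Right, Back)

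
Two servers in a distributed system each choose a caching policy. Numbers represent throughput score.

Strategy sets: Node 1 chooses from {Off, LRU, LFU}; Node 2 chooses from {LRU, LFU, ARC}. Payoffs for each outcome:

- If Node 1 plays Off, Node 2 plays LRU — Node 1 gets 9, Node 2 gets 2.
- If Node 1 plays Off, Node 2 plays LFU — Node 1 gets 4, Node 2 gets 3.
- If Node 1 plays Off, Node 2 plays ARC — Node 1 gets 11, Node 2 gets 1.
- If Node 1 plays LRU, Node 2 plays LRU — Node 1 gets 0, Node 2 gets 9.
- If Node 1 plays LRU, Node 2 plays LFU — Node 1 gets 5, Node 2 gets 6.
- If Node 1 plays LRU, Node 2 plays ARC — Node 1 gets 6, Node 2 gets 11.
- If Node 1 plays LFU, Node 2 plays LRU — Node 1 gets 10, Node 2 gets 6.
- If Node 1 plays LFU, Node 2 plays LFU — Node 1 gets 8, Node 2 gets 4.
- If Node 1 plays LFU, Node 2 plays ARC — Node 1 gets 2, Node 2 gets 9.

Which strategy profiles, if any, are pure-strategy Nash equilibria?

For each strategy profile, look for a profitable unilateral deviation.
(Off, LRU): Node 1 can switch to LFU (9 → 10). Not NE.
(Off, LFU): Node 1 can switch to LRU (4 → 5). Not NE.
(Off, ARC): Node 2 can switch to LRU (1 → 2). Not NE.
(LRU, LRU): Node 1 can switch to Off (0 → 9). Not NE.
(LRU, LFU): Node 1 can switch to LFU (5 → 8). Not NE.
(LRU, ARC): Node 1 can switch to Off (6 → 11). Not NE.
(The remaining 3 profiles each have a profitable deviation by the same check.)

No pure-strategy Nash equilibrium.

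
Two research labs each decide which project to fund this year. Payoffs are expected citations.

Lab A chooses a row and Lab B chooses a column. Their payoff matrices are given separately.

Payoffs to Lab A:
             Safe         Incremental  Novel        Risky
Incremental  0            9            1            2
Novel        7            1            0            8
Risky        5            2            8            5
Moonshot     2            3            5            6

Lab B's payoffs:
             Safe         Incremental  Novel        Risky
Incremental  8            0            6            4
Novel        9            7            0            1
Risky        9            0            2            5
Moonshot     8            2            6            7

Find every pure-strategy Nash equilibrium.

(Novel, Safe)

Lab A against Safe: payoffs 0, 7, 5, 2 → best response Novel.
Lab A against Incremental: payoffs 9, 1, 2, 3 → best response Incremental.
Lab A against Novel: payoffs 1, 0, 8, 5 → best response Risky.
Lab A against Risky: payoffs 2, 8, 5, 6 → best response Novel.
Lab B against Incremental: payoffs 8, 0, 6, 4 → best response Safe.
Lab B against Novel: payoffs 9, 7, 0, 1 → best response Safe.
Lab B against Risky: payoffs 9, 0, 2, 5 → best response Safe.
Lab B against Moonshot: payoffs 8, 2, 6, 7 → best response Safe.
Mutual best responses: (Novel, Safe).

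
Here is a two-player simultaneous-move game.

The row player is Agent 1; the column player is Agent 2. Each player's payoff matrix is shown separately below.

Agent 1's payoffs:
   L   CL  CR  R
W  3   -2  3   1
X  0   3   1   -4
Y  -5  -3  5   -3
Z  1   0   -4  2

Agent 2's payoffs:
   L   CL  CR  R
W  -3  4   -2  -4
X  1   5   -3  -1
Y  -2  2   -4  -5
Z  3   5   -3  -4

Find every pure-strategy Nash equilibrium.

The unique pure-strategy Nash equilibrium is (X, CL).

Agent 1 against L: payoffs 3, 0, -5, 1 → best response W.
Agent 1 against CL: payoffs -2, 3, -3, 0 → best response X.
Agent 1 against CR: payoffs 3, 1, 5, -4 → best response Y.
Agent 1 against R: payoffs 1, -4, -3, 2 → best response Z.
Agent 2 against W: payoffs -3, 4, -2, -4 → best response CL.
Agent 2 against X: payoffs 1, 5, -3, -1 → best response CL.
Agent 2 against Y: payoffs -2, 2, -4, -5 → best response CL.
Agent 2 against Z: payoffs 3, 5, -3, -4 → best response CL.
Mutual best responses: (X, CL).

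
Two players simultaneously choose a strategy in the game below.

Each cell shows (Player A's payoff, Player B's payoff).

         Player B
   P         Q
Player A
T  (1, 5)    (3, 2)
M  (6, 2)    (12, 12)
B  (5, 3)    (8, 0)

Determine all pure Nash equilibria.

(M, Q)

For each player, find the best response to each opponent profile; mutual best responses are the pure NE.
Player A against P: payoffs 1, 6, 5 → best response M.
Player A against Q: payoffs 3, 12, 8 → best response M.
Player B against T: payoffs 5, 2 → best response P.
Player B against M: payoffs 2, 12 → best response Q.
Player B against B: payoffs 3, 0 → best response P.
Mutual best responses: (M, Q).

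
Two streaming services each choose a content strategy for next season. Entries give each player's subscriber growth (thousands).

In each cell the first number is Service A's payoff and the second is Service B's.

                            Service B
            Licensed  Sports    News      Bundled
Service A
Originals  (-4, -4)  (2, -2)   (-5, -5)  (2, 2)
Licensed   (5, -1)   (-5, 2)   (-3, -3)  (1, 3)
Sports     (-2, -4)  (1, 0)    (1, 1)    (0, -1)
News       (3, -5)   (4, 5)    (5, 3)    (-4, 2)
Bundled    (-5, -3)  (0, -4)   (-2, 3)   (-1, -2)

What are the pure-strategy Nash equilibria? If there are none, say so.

(Originals, Bundled) and (News, Sports)

(Originals, Licensed): Service A can switch to Licensed (-4 → 5). Not NE.
(Originals, Sports): Service A can switch to News (2 → 4). Not NE.
(Originals, News): Service A can switch to Licensed (-5 → -3). Not NE.
(Originals, Bundled): Service A gets 2, best alternative 1; Service B gets 2, best alternative -2. No profitable deviation — NE.
(Licensed, Licensed): Service B can switch to Sports (-1 → 2). Not NE.
(Licensed, Sports): Service A can switch to Originals (-5 → 2). Not NE.
(Licensed, News): Service A can switch to Sports (-3 → 1). Not NE.
(News, Sports): Service A gets 4, best alternative 2; Service B gets 5, best alternative 3. No profitable deviation — NE.
(The remaining 12 profiles each have a profitable deviation by the same check.)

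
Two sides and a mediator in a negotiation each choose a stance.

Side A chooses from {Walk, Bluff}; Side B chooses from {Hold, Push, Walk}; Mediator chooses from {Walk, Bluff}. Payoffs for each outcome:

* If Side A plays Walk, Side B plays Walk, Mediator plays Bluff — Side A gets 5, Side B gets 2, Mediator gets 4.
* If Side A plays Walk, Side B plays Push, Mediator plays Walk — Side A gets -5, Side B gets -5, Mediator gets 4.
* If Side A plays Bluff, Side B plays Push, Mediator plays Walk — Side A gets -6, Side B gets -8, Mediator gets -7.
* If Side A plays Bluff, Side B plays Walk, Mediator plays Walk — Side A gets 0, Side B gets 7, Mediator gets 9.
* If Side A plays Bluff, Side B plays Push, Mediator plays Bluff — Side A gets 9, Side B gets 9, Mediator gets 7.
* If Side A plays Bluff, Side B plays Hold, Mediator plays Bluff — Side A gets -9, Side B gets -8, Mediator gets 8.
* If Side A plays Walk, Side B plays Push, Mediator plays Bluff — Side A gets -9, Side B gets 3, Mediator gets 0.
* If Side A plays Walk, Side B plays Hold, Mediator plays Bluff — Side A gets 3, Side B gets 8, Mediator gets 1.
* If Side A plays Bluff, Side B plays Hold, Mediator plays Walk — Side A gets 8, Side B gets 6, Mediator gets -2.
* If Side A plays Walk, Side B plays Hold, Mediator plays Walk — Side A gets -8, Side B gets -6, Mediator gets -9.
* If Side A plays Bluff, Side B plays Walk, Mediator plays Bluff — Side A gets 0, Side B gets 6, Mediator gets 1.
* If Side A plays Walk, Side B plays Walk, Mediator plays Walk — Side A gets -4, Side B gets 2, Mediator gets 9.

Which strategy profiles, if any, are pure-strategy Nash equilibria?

Pure-strategy Nash equilibria: (Walk, Hold, Bluff) and (Bluff, Push, Bluff) and (Bluff, Walk, Walk)

For each player, find the best response to each opponent profile; mutual best responses are the pure NE.
Side A against (Hold, Walk): payoffs -8, 8 → best response Bluff.
Side A against (Hold, Bluff): payoffs 3, -9 → best response Walk.
Side A against (Push, Walk): payoffs -5, -6 → best response Walk.
Side A against (Push, Bluff): payoffs -9, 9 → best response Bluff.
Side A against (Walk, Walk): payoffs -4, 0 → best response Bluff.
Side A against (Walk, Bluff): payoffs 5, 0 → best response Walk.
Side B against (Walk, Walk): payoffs -6, -5, 2 → best response Walk.
Side B against (Walk, Bluff): payoffs 8, 3, 2 → best response Hold.
Side B against (Bluff, Walk): payoffs 6, -8, 7 → best response Walk.
Side B against (Bluff, Bluff): payoffs -8, 9, 6 → best response Push.
Mediator against (Walk, Hold): payoffs -9, 1 → best response Bluff.
Mediator against (Walk, Push): payoffs 4, 0 → best response Walk.
Mediator against (Walk, Walk): payoffs 9, 4 → best response Walk.
Mediator against (Bluff, Hold): payoffs -2, 8 → best response Bluff.
Mediator against (Bluff, Push): payoffs -7, 7 → best response Bluff.
Mediator against (Bluff, Walk): payoffs 9, 1 → best response Walk.
Mutual best responses: (Walk, Hold, Bluff); (Bluff, Push, Bluff); (Bluff, Walk, Walk).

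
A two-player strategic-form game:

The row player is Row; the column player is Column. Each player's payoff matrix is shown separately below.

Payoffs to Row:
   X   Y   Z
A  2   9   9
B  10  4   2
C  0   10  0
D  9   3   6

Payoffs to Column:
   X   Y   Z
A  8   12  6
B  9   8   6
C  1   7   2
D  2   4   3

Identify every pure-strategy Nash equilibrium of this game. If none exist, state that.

Row against X: payoffs 2, 10, 0, 9 → best response B.
Row against Y: payoffs 9, 4, 10, 3 → best response C.
Row against Z: payoffs 9, 2, 0, 6 → best response A.
Column against A: payoffs 8, 12, 6 → best response Y.
Column against B: payoffs 9, 8, 6 → best response X.
Column against C: payoffs 1, 7, 2 → best response Y.
Column against D: payoffs 2, 4, 3 → best response Y.
Mutual best responses: (B, X); (C, Y).

Pure-strategy Nash equilibria: (B, X) and (C, Y)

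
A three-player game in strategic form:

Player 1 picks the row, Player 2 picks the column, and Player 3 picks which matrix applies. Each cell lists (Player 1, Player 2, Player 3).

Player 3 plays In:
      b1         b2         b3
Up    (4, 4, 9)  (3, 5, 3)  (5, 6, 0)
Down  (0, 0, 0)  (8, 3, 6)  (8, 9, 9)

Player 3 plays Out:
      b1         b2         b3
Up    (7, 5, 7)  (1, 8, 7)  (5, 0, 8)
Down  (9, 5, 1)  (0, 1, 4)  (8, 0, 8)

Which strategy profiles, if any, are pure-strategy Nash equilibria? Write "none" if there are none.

The pure Nash equilibria are (Up, b2, Out); (Down, b1, Out); (Down, b3, In).

Player 1 against (b1, In): payoffs 4, 0 → best response Up.
Player 1 against (b1, Out): payoffs 7, 9 → best response Down.
Player 1 against (b2, In): payoffs 3, 8 → best response Down.
Player 1 against (b2, Out): payoffs 1, 0 → best response Up.
Player 1 against (b3, In): payoffs 5, 8 → best response Down.
Player 1 against (b3, Out): payoffs 5, 8 → best response Down.
Player 2 against (Up, In): payoffs 4, 5, 6 → best response b3.
Player 2 against (Up, Out): payoffs 5, 8, 0 → best response b2.
Player 2 against (Down, In): payoffs 0, 3, 9 → best response b3.
Player 2 against (Down, Out): payoffs 5, 1, 0 → best response b1.
Player 3 against (Up, b1): payoffs 9, 7 → best response In.
Player 3 against (Up, b2): payoffs 3, 7 → best response Out.
Player 3 against (Up, b3): payoffs 0, 8 → best response Out.
Player 3 against (Down, b1): payoffs 0, 1 → best response Out.
Player 3 against (Down, b2): payoffs 6, 4 → best response In.
Player 3 against (Down, b3): payoffs 9, 8 → best response In.
Mutual best responses: (Up, b2, Out); (Down, b1, Out); (Down, b3, In).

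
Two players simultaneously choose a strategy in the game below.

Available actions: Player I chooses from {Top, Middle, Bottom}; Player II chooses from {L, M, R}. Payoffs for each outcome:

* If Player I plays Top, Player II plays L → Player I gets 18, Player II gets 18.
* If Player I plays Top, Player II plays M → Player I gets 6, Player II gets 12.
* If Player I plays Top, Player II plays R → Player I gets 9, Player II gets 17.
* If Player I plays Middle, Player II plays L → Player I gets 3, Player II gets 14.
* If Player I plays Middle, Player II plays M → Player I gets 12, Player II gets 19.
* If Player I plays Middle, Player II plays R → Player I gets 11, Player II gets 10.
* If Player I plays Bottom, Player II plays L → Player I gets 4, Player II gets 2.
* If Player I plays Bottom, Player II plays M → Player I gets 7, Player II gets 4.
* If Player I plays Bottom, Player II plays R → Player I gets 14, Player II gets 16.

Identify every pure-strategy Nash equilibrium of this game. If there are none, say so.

Pure-strategy Nash equilibria: (Top, L), (Middle, M), (Bottom, R)

(Top, L): Player I gets 18, best alternative 4; Player II gets 18, best alternative 17. No profitable deviation — NE.
(Top, M): Player I can switch to Middle (6 → 12). Not NE.
(Top, R): Player I can switch to Middle (9 → 11). Not NE.
(Middle, L): Player I can switch to Top (3 → 18). Not NE.
(Middle, M): Player I gets 12, best alternative 7; Player II gets 19, best alternative 14. No profitable deviation — NE.
(Middle, R): Player I can switch to Bottom (11 → 14). Not NE.
(Bottom, L): Player I can switch to Top (4 → 18). Not NE.
(Bottom, M): Player I can switch to Middle (7 → 12). Not NE.
(Bottom, R): Player I gets 14, best alternative 11; Player II gets 16, best alternative 4. No profitable deviation — NE.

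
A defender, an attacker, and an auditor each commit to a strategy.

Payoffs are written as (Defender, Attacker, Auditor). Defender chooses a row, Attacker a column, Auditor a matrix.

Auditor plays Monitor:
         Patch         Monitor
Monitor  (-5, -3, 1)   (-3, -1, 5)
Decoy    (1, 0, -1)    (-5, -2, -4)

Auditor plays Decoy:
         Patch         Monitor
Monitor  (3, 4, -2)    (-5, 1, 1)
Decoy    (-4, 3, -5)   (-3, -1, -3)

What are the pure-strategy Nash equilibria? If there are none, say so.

Pure-strategy Nash equilibria: (Monitor, Monitor, Monitor) and (Decoy, Patch, Monitor)

Defender against (Patch, Monitor): payoffs -5, 1 → best response Decoy.
Defender against (Patch, Decoy): payoffs 3, -4 → best response Monitor.
Defender against (Monitor, Monitor): payoffs -3, -5 → best response Monitor.
Defender against (Monitor, Decoy): payoffs -5, -3 → best response Decoy.
Attacker against (Monitor, Monitor): payoffs -3, -1 → best response Monitor.
Attacker against (Monitor, Decoy): payoffs 4, 1 → best response Patch.
Attacker against (Decoy, Monitor): payoffs 0, -2 → best response Patch.
Attacker against (Decoy, Decoy): payoffs 3, -1 → best response Patch.
Auditor against (Monitor, Patch): payoffs 1, -2 → best response Monitor.
Auditor against (Monitor, Monitor): payoffs 5, 1 → best response Monitor.
Auditor against (Decoy, Patch): payoffs -1, -5 → best response Monitor.
Auditor against (Decoy, Monitor): payoffs -4, -3 → best response Decoy.
Mutual best responses: (Monitor, Monitor, Monitor); (Decoy, Patch, Monitor).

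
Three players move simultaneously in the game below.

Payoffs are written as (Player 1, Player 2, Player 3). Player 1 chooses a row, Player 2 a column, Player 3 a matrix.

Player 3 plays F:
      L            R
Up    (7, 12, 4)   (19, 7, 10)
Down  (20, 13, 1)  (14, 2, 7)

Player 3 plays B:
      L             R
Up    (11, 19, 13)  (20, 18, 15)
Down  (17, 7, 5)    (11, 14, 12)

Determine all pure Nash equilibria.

No pure-strategy Nash equilibrium.

Player 1 against (L, F): payoffs 7, 20 → best response Down.
Player 1 against (L, B): payoffs 11, 17 → best response Down.
Player 1 against (R, F): payoffs 19, 14 → best response Up.
Player 1 against (R, B): payoffs 20, 11 → best response Up.
Player 2 against (Up, F): payoffs 12, 7 → best response L.
Player 2 against (Up, B): payoffs 19, 18 → best response L.
Player 2 against (Down, F): payoffs 13, 2 → best response L.
Player 2 against (Down, B): payoffs 7, 14 → best response R.
Player 3 against (Up, L): payoffs 4, 13 → best response B.
Player 3 against (Up, R): payoffs 10, 15 → best response B.
Player 3 against (Down, L): payoffs 1, 5 → best response B.
Player 3 against (Down, R): payoffs 7, 12 → best response B.
No profile is a mutual best response for all players.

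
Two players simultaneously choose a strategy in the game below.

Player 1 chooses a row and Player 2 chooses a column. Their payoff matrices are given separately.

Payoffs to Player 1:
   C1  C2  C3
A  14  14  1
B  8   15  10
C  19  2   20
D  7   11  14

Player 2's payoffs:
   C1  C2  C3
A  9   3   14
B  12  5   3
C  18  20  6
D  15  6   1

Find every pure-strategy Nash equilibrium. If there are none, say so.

There is no pure-strategy Nash equilibrium.

For each player, find the best response to each opponent profile; mutual best responses are the pure NE.
Player 1 against C1: payoffs 14, 8, 19, 7 → best response C.
Player 1 against C2: payoffs 14, 15, 2, 11 → best response B.
Player 1 against C3: payoffs 1, 10, 20, 14 → best response C.
Player 2 against A: payoffs 9, 3, 14 → best response C3.
Player 2 against B: payoffs 12, 5, 3 → best response C1.
Player 2 against C: payoffs 18, 20, 6 → best response C2.
Player 2 against D: payoffs 15, 6, 1 → best response C1.
No profile is a mutual best response for all players.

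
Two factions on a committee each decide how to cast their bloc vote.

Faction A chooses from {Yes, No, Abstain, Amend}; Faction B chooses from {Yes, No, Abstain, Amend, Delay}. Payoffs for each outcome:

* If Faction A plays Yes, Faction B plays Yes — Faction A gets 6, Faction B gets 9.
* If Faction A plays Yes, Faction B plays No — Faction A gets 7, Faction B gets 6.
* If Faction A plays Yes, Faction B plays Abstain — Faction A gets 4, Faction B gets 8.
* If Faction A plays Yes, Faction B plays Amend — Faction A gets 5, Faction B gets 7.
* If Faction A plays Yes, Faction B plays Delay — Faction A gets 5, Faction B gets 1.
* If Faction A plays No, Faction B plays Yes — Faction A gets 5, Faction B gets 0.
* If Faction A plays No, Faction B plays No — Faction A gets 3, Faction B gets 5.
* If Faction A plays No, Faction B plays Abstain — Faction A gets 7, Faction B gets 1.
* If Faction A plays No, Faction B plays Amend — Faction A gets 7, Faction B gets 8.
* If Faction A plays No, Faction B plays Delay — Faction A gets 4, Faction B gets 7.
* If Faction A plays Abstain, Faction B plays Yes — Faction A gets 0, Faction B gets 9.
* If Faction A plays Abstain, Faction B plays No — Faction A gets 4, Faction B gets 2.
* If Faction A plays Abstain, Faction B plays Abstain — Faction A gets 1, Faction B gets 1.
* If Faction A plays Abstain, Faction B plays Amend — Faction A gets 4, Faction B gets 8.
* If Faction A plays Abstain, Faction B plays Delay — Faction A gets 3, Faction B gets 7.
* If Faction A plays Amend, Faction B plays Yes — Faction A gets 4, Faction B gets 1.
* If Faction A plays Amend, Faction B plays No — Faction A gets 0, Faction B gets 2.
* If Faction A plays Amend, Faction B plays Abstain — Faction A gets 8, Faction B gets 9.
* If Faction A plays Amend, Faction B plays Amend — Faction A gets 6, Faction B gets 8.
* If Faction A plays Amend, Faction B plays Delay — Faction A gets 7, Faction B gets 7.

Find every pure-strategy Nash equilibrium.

(Yes, Yes): Faction A gets 6, best alternative 5; Faction B gets 9, best alternative 8. No profitable deviation — NE.
(Yes, No): Faction B can switch to Yes (6 → 9). Not NE.
(Yes, Abstain): Faction A can switch to No (4 → 7). Not NE.
(Yes, Amend): Faction A can switch to No (5 → 7). Not NE.
(Yes, Delay): Faction A can switch to Amend (5 → 7). Not NE.
(No, Yes): Faction A can switch to Yes (5 → 6). Not NE.
(No, No): Faction A can switch to Yes (3 → 7). Not NE.
(No, Abstain): Faction A can switch to Amend (7 → 8). Not NE.
(No, Amend): Faction A gets 7, best alternative 6; Faction B gets 8, best alternative 7. No profitable deviation — NE.
(No, Delay): Faction A can switch to Yes (4 → 5). Not NE.
(Abstain, Yes): Faction A can switch to Yes (0 → 6). Not NE.
(Abstain, No): Faction A can switch to Yes (4 → 7). Not NE.
(Abstain, Abstain): Faction A can switch to Yes (1 → 4). Not NE.
(Abstain, Amend): Faction A can switch to Yes (4 → 5). Not NE.
(Amend, Abstain): Faction A gets 8, best alternative 7; Faction B gets 9, best alternative 8. No profitable deviation — NE.
(The remaining 5 profiles each have a profitable deviation by the same check.)

Pure-strategy Nash equilibria: (Yes, Yes) and (No, Amend) and (Amend, Abstain)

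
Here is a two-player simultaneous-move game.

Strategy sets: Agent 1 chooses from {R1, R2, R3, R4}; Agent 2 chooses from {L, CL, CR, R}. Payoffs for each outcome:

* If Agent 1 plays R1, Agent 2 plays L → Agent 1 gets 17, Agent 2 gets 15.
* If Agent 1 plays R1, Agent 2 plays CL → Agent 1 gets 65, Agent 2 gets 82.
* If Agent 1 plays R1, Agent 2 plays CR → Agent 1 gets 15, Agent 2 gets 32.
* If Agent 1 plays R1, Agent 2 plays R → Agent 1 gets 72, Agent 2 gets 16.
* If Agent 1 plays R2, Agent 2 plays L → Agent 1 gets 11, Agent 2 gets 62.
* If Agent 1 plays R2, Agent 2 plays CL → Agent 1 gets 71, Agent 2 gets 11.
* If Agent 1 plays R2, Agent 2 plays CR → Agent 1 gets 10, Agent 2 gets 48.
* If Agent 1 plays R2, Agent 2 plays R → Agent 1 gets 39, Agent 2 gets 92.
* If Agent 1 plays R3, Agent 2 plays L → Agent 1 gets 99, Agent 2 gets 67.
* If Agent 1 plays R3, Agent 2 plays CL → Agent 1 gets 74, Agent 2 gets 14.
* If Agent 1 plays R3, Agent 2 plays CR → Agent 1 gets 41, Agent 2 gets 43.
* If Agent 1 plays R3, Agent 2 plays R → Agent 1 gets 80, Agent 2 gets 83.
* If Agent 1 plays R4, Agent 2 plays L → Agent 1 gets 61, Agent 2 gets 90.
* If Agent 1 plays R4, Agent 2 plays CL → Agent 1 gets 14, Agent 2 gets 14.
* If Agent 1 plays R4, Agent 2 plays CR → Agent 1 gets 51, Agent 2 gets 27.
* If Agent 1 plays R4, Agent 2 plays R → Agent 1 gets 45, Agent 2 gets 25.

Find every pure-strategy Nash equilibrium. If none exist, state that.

For each player, find the best response to each opponent profile; mutual best responses are the pure NE.
Agent 1 against L: payoffs 17, 11, 99, 61 → best response R3.
Agent 1 against CL: payoffs 65, 71, 74, 14 → best response R3.
Agent 1 against CR: payoffs 15, 10, 41, 51 → best response R4.
Agent 1 against R: payoffs 72, 39, 80, 45 → best response R3.
Agent 2 against R1: payoffs 15, 82, 32, 16 → best response CL.
Agent 2 against R2: payoffs 62, 11, 48, 92 → best response R.
Agent 2 against R3: payoffs 67, 14, 43, 83 → best response R.
Agent 2 against R4: payoffs 90, 14, 27, 25 → best response L.
Mutual best responses: (R3, R).

The unique pure-strategy Nash equilibrium is (R3, R).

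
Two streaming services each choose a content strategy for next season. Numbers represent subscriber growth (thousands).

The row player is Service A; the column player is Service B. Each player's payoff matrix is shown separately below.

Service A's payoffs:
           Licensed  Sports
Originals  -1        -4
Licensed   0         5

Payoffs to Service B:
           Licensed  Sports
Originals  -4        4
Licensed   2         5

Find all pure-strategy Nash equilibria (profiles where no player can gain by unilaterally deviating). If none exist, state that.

Mark each player's best response to every combination of opponents' strategies; a profile where every player is best-responding is a pure Nash equilibrium.
Service A against Licensed: payoffs -1, 0 → best response Licensed.
Service A against Sports: payoffs -4, 5 → best response Licensed.
Service B against Originals: payoffs -4, 4 → best response Sports.
Service B against Licensed: payoffs 2, 5 → best response Sports.
Mutual best responses: (Licensed, Sports).

The unique pure-strategy Nash equilibrium is (Licensed, Sports).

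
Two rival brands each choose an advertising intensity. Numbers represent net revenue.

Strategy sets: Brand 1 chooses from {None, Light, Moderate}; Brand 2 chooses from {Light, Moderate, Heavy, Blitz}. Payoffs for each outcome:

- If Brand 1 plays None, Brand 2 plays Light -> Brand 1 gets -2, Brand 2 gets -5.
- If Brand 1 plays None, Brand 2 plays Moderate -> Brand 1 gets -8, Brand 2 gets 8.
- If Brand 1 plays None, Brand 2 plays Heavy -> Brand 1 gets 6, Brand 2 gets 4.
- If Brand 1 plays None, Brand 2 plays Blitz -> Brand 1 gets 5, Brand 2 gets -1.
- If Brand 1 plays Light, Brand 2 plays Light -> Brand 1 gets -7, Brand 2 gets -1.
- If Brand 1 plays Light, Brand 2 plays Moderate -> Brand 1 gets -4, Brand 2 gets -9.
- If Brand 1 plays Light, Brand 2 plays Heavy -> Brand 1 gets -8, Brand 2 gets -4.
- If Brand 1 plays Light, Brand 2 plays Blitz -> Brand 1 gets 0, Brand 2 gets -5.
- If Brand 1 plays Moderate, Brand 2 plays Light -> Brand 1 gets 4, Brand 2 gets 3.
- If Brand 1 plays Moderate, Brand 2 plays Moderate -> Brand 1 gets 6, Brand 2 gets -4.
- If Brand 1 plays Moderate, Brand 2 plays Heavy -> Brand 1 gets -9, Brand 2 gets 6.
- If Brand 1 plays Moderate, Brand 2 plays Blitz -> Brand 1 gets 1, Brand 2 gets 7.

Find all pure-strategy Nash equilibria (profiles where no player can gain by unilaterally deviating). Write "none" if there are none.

For each player, find the best response to each opponent profile; mutual best responses are the pure NE.
Brand 1 against Light: payoffs -2, -7, 4 → best response Moderate.
Brand 1 against Moderate: payoffs -8, -4, 6 → best response Moderate.
Brand 1 against Heavy: payoffs 6, -8, -9 → best response None.
Brand 1 against Blitz: payoffs 5, 0, 1 → best response None.
Brand 2 against None: payoffs -5, 8, 4, -1 → best response Moderate.
Brand 2 against Light: payoffs -1, -9, -4, -5 → best response Light.
Brand 2 against Moderate: payoffs 3, -4, 6, 7 → best response Blitz.
No profile is a mutual best response for all players.

This game has no pure Nash equilibrium.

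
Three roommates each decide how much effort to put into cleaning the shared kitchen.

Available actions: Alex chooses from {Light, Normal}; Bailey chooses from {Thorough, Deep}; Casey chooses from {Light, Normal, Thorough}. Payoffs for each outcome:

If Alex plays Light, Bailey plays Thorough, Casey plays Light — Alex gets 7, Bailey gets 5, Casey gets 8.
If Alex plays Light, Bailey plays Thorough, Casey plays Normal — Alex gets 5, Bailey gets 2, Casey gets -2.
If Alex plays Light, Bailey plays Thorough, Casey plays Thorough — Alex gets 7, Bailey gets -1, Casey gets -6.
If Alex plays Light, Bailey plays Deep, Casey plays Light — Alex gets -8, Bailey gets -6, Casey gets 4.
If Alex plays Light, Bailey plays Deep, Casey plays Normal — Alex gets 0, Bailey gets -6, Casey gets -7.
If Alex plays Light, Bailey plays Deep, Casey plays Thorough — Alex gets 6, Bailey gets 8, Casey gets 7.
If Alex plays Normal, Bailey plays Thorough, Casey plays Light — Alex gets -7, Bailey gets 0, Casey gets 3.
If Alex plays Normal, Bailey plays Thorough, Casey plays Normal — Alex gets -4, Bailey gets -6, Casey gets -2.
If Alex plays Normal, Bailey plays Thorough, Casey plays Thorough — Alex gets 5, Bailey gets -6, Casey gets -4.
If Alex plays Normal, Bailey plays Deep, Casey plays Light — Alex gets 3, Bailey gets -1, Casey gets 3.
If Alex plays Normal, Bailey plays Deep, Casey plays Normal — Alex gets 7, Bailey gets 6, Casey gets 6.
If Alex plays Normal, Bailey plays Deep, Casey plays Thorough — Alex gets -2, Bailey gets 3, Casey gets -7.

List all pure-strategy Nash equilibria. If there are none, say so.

Pure-strategy Nash equilibria: (Light, Thorough, Light); (Light, Deep, Thorough); (Normal, Deep, Normal)

(Light, Thorough, Light): Alex gets 7, best alternative -7; Bailey gets 5, best alternative -6; Casey gets 8, best alternative -2. No profitable deviation — NE.
(Light, Thorough, Normal): Casey can switch to Light (-2 → 8). Not NE.
(Light, Thorough, Thorough): Bailey can switch to Deep (-1 → 8). Not NE.
(Light, Deep, Light): Alex can switch to Normal (-8 → 3). Not NE.
(Light, Deep, Normal): Alex can switch to Normal (0 → 7). Not NE.
(Light, Deep, Thorough): Alex gets 6, best alternative -2; Bailey gets 8, best alternative -1; Casey gets 7, best alternative 4. No profitable deviation — NE.
(Normal, Thorough, Light): Alex can switch to Light (-7 → 7). Not NE.
(Normal, Thorough, Normal): Alex can switch to Light (-4 → 5). Not NE.
(Normal, Thorough, Thorough): Alex can switch to Light (5 → 7). Not NE.
(Normal, Deep, Light): Bailey can switch to Thorough (-1 → 0). Not NE.
(Normal, Deep, Normal): Alex gets 7, best alternative 0; Bailey gets 6, best alternative -6; Casey gets 6, best alternative 3. No profitable deviation — NE.
(The remaining 1 profile has a profitable deviation by the same check.)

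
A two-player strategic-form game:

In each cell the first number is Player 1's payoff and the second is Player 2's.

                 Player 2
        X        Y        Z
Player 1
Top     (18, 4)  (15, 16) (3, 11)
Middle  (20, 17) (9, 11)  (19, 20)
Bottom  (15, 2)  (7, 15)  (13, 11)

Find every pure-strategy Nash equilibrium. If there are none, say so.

Player 1 against X: payoffs 18, 20, 15 → best response Middle.
Player 1 against Y: payoffs 15, 9, 7 → best response Top.
Player 1 against Z: payoffs 3, 19, 13 → best response Middle.
Player 2 against Top: payoffs 4, 16, 11 → best response Y.
Player 2 against Middle: payoffs 17, 11, 20 → best response Z.
Player 2 against Bottom: payoffs 2, 15, 11 → best response Y.
Mutual best responses: (Top, Y); (Middle, Z).

Pure-strategy Nash equilibria: (Top, Y), (Middle, Z)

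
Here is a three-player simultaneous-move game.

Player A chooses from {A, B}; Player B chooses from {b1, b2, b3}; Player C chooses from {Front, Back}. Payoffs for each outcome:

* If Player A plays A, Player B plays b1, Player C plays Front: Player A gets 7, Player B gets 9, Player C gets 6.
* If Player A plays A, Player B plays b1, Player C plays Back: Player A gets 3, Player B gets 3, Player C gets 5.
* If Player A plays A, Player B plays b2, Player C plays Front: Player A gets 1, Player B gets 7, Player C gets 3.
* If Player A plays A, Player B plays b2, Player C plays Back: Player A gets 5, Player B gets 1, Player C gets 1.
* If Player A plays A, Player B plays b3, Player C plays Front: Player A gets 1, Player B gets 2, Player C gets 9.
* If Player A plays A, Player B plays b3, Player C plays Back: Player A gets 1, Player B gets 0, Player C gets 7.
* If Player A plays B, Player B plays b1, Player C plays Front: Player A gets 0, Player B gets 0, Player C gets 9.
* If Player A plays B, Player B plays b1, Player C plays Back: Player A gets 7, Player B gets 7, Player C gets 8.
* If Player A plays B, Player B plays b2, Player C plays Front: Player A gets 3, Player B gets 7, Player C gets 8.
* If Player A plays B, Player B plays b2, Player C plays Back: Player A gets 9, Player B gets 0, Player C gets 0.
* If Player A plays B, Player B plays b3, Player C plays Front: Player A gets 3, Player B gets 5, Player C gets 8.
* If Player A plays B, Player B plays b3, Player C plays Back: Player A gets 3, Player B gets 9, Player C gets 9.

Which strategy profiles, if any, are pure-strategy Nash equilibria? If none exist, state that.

(A, b1, Front), (B, b2, Front), (B, b3, Back)

For each player, find the best response to each opponent profile; mutual best responses are the pure NE.
Player A against (b1, Front): payoffs 7, 0 → best response A.
Player A against (b1, Back): payoffs 3, 7 → best response B.
Player A against (b2, Front): payoffs 1, 3 → best response B.
Player A against (b2, Back): payoffs 5, 9 → best response B.
Player A against (b3, Front): payoffs 1, 3 → best response B.
Player A against (b3, Back): payoffs 1, 3 → best response B.
Player B against (A, Front): payoffs 9, 7, 2 → best response b1.
Player B against (A, Back): payoffs 3, 1, 0 → best response b1.
Player B against (B, Front): payoffs 0, 7, 5 → best response b2.
Player B against (B, Back): payoffs 7, 0, 9 → best response b3.
Player C against (A, b1): payoffs 6, 5 → best response Front.
Player C against (A, b2): payoffs 3, 1 → best response Front.
Player C against (A, b3): payoffs 9, 7 → best response Front.
Player C against (B, b1): payoffs 9, 8 → best response Front.
Player C against (B, b2): payoffs 8, 0 → best response Front.
Player C against (B, b3): payoffs 8, 9 → best response Back.
Mutual best responses: (A, b1, Front); (B, b2, Front); (B, b3, Back).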